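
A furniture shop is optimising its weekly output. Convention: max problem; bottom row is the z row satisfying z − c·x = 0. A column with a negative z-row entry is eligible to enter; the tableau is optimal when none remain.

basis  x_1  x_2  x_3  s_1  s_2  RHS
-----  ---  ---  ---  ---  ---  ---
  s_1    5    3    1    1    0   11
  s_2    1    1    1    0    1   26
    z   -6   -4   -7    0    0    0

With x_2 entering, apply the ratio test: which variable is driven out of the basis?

Column x_2 entries and ratios — s_1: 11/3 = 11/3; s_2: 26/1 = 26.
Smallest ratio is 11/3 in the row of s_1, so s_1 leaves.

s_1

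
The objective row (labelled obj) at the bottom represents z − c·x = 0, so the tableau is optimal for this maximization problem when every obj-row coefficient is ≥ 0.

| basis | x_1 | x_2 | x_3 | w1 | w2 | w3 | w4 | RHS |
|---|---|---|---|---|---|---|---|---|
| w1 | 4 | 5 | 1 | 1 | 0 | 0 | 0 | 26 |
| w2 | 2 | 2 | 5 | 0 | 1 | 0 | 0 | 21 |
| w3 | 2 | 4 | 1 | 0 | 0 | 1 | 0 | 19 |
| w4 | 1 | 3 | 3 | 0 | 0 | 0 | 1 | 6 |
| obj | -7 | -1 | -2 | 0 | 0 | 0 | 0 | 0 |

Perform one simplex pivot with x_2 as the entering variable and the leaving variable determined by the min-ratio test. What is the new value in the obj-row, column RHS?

2

Ratio test on column x_2 — row 1: 26/5 = 26/5; row 2: 21/2 = 21/2; row 3: 19/4 = 19/4; row 4: 6/3 = 2. Minimum is 2 at row 4 (w4 leaves); pivot element 3.
Divide row 4 by 3; eliminate column x_2 from the other rows.
obj-row update in column RHS: 0 − (-1)·2 = 2.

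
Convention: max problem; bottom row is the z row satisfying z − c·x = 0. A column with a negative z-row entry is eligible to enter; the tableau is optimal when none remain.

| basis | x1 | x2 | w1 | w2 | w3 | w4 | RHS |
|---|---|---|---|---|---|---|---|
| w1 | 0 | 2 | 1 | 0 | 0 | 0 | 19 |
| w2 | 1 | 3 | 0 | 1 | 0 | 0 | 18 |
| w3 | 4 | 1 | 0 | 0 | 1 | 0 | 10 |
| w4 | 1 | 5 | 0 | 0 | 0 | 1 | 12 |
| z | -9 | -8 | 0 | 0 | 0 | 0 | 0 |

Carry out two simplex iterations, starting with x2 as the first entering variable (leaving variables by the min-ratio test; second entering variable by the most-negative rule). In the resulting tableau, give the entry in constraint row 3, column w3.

5/19

Ratio test on column x2 — row 1: 19/2 = 19/2; row 2: 18/3 = 6; row 3: 10/1 = 10; row 4: 12/5 = 12/5. Minimum is 12/5 at row 4 (w4 leaves); pivot element 5.
Divide row 4 by 5; eliminate column x2 from the other rows.
Second iteration: most negative z-row entry is -37/5 in column x1, so x1 enters.
Ratio test on column x1 — row 1: entry -2/5 ≤ 0; row 2: (54/5)/(2/5) = 27; row 3: (38/5)/(19/5) = 2; row 4: (12/5)/(1/5) = 12. Minimum is 2 at row 3 (w3 leaves); pivot element 19/5.
Divide row 3 by 19/5; eliminate column x1 from the other rows.
After both pivots, the entry at constraint row 3, column w3 is 5/19.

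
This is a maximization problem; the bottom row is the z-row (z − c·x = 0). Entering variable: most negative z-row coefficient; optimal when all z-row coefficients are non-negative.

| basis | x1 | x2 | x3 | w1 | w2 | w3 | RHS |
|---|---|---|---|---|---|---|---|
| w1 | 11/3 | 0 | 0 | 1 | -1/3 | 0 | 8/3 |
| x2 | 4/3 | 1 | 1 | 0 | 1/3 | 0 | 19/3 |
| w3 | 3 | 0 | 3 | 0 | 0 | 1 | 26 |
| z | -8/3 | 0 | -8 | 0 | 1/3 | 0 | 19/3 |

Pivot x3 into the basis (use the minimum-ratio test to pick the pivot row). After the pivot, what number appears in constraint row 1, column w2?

Ratio test on column x3 — row 1: entry 0 ≤ 0; row 2: (19/3)/1 = 19/3; row 3: 26/3 = 26/3. Minimum is 19/3 at row 2 (x2 leaves); pivot element 1.
Divide row 2 by 1; eliminate column x3 from the other rows.
Row 1 update in column w2: -1/3 − 0·(1/3) = -1/3.

-1/3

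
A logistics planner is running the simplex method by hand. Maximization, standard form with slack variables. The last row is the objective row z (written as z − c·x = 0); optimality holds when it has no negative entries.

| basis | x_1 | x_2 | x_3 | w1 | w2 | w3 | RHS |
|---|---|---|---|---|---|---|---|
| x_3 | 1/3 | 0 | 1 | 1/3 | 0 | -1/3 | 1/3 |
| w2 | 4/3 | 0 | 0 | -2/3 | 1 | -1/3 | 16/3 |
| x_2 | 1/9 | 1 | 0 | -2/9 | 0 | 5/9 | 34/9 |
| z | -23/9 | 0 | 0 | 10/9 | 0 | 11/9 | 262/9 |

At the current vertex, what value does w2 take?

w2 is basic (row 2); its value is the RHS of that row, 16/3.

16/3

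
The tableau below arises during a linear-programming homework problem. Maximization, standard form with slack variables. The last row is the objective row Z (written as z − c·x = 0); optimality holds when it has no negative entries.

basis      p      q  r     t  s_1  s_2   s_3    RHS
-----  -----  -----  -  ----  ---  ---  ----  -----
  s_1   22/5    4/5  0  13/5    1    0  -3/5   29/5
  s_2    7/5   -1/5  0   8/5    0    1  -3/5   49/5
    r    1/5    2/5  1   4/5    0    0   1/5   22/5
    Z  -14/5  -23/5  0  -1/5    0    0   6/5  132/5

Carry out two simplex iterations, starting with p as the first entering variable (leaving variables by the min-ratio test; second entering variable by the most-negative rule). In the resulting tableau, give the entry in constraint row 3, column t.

Ratio test on column p — row 1: (29/5)/(22/5) = 29/22; row 2: (49/5)/(7/5) = 7; row 3: (22/5)/(1/5) = 22. Minimum is 29/22 at row 1 (s_1 leaves); pivot element 22/5.
Divide row 1 by 22/5; eliminate column p from the other rows.
Second iteration: most negative Z-row entry is -45/11 in column q, so q enters.
Ratio test on column q — row 1: (29/22)/(2/11) = 29/4; row 2: entry -5/11 ≤ 0; row 3: (91/22)/(4/11) = 91/8. Minimum is 29/4 at row 1 (p leaves); pivot element 2/11.
Divide row 1 by 2/11; eliminate column q from the other rows.
After both pivots, the entry at constraint row 3, column t is -1/2.

-1/2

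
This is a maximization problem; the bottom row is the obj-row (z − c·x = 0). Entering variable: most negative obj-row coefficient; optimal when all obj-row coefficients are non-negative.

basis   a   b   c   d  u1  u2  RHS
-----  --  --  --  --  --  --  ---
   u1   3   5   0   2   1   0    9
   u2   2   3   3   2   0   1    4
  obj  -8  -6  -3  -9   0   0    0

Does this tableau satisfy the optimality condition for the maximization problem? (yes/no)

The obj-row has a negative entry -9 in column d, so it is not optimal.

no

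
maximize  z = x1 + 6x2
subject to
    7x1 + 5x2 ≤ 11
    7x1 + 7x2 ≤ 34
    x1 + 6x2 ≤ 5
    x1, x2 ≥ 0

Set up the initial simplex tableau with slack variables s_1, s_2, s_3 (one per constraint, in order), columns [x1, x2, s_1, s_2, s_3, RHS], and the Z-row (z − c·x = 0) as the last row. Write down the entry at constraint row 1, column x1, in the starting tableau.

Constraint 1 has coefficient 7 on x1.

7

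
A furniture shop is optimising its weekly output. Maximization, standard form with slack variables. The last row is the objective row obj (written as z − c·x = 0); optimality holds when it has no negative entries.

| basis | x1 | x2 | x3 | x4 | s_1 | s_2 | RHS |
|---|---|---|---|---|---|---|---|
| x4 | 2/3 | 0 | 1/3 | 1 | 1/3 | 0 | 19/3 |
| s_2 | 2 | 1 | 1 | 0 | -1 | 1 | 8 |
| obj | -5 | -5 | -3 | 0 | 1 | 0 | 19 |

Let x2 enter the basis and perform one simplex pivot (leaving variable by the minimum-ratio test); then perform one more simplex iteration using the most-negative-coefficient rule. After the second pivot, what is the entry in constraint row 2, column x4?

3

Ratio test on column x2 — row 1: entry 0 ≤ 0; row 2: 8/1 = 8. Minimum is 8 at row 2 (s_2 leaves); pivot element 1.
Divide row 2 by 1; eliminate column x2 from the other rows.
Second iteration: most negative obj-row entry is -4 in column s_1, so s_1 enters.
Ratio test on column s_1 — row 1: (19/3)/(1/3) = 19; row 2: entry -1 ≤ 0. Minimum is 19 at row 1 (x4 leaves); pivot element 1/3.
Divide row 1 by 1/3; eliminate column s_1 from the other rows.
After both pivots, the entry at constraint row 2, column x4 is 3.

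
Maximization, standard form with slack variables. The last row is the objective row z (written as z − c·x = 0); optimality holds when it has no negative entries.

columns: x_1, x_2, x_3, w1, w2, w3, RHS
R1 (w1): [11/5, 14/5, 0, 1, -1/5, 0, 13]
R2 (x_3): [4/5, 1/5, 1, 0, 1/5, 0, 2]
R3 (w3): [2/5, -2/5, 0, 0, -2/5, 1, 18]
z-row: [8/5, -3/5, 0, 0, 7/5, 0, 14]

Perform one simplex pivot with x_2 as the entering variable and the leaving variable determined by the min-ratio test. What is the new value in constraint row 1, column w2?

Ratio test on column x_2 — row 1: 13/(14/5) = 65/14; row 2: 2/(1/5) = 10; row 3: entry -2/5 ≤ 0. Minimum is 65/14 at row 1 (w1 leaves); pivot element 14/5.
Divide row 1 by 14/5; eliminate column x_2 from the other rows.
In the new row 1, the w2 entry is the old entry divided by the pivot: (-1/5)/(14/5) = -1/14.

-1/14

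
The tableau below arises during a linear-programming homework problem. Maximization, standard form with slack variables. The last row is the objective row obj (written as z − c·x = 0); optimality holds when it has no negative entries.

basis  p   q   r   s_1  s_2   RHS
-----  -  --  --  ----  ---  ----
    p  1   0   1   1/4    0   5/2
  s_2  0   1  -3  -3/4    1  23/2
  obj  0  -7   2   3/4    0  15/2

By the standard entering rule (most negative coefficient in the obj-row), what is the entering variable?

q

Negative obj-row entries: q: -7.
The most negative is -7 in column q, so q enters.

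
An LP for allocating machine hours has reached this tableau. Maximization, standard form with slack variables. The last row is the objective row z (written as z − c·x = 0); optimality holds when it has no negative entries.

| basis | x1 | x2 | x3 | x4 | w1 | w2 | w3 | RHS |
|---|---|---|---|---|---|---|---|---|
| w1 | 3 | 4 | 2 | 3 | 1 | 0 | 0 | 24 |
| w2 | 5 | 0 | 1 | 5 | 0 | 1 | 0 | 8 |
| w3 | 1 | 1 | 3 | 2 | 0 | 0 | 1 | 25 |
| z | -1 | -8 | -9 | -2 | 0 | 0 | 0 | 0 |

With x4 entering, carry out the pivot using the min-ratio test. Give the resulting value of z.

Ratio test on column x4 — row 1: 24/3 = 8; row 2: 8/5 = 8/5; row 3: 25/2 = 25/2. Minimum is 8/5 at row 2 (w2 leaves); pivot element 5.
Pivot on row 2; the z-row RHS becomes 0 − (-2)·(8/5) = 16/5.

16/5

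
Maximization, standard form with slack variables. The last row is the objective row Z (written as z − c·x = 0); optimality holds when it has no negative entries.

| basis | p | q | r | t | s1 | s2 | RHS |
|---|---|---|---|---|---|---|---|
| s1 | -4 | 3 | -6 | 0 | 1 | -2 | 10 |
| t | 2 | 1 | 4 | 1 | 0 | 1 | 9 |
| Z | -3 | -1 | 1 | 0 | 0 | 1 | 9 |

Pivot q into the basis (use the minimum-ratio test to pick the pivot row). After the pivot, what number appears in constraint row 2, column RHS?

17/3

Ratio test on column q — row 1: 10/3 = 10/3; row 2: 9/1 = 9. Minimum is 10/3 at row 1 (s1 leaves); pivot element 3.
Divide row 1 by 3; eliminate column q from the other rows.
Row 2 update in column RHS: 9 − 1·(10/3) = 17/3.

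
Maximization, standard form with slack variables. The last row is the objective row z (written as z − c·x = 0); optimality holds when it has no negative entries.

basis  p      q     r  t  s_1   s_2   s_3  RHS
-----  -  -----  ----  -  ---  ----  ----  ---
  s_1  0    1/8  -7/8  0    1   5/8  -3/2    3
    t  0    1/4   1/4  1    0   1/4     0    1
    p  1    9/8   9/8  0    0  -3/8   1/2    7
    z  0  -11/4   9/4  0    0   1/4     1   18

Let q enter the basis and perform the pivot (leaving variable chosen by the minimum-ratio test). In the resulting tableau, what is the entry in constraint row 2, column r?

1

Ratio test on column q — row 1: 3/(1/8) = 24; row 2: 1/(1/4) = 4; row 3: 7/(9/8) = 56/9. Minimum is 4 at row 2 (t leaves); pivot element 1/4.
Divide row 2 by 1/4; eliminate column q from the other rows.
In the new row 2, the r entry is the old entry divided by the pivot: (1/4)/(1/4) = 1.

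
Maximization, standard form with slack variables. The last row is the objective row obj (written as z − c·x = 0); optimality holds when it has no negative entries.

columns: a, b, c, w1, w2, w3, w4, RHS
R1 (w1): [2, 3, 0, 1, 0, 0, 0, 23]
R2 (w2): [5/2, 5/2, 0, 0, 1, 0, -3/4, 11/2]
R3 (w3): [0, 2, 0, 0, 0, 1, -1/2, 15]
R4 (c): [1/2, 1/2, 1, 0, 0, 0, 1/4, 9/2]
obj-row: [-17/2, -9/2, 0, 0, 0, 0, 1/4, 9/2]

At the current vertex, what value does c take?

9/2

c is basic (row 4); its value is the RHS of that row, 9/2.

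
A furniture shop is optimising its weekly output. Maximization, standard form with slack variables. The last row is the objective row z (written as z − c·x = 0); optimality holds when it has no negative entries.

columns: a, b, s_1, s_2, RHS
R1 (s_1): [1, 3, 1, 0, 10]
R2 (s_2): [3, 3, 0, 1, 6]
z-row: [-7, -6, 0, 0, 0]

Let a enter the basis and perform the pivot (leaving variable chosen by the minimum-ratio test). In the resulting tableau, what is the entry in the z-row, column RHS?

Ratio test on column a — row 1: 10/1 = 10; row 2: 6/3 = 2. Minimum is 2 at row 2 (s_2 leaves); pivot element 3.
Divide row 2 by 3; eliminate column a from the other rows.
z-row update in column RHS: 0 − (-7)·2 = 14.

14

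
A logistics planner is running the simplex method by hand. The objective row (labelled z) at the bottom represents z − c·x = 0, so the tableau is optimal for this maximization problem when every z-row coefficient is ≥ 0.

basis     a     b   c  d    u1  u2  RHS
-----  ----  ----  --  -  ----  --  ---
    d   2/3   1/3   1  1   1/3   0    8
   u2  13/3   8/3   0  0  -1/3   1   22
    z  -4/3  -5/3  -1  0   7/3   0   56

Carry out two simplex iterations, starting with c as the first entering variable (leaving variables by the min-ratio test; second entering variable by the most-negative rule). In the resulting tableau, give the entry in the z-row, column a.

3/2

Ratio test on column c — row 1: 8/1 = 8; row 2: entry 0 ≤ 0. Minimum is 8 at row 1 (d leaves); pivot element 1.
Divide row 1 by 1; eliminate column c from the other rows.
Second iteration: most negative z-row entry is -4/3 in column b, so b enters.
Ratio test on column b — row 1: 8/(1/3) = 24; row 2: 22/(8/3) = 33/4. Minimum is 33/4 at row 2 (u2 leaves); pivot element 8/3.
Divide row 2 by 8/3; eliminate column b from the other rows.
After both pivots, the entry at the z-row, column a is 3/2.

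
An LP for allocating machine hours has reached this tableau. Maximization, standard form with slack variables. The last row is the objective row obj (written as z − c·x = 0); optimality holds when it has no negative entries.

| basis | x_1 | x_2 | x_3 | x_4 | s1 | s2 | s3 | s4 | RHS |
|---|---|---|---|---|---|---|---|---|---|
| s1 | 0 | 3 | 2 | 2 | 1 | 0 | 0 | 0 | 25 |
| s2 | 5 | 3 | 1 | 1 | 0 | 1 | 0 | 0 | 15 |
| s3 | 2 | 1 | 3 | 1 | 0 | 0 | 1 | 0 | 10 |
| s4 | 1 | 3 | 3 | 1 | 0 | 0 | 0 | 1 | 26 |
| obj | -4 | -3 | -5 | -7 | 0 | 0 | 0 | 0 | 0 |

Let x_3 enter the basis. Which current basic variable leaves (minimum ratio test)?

Column x_3 entries and ratios — s1: 25/2 = 25/2; s2: 15/1 = 15; s3: 10/3 = 10/3; s4: 26/3 = 26/3.
Smallest ratio is 10/3 in the row of s3, so s3 leaves.

s3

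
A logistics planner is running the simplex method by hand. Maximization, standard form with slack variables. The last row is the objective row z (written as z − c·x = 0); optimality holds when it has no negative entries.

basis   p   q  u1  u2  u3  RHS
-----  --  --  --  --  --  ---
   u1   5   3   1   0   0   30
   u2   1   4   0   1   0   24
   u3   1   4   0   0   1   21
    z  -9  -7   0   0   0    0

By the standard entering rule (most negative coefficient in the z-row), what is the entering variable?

p

Negative z-row entries: p: -9, q: -7.
The most negative is -9 in column p, so p enters.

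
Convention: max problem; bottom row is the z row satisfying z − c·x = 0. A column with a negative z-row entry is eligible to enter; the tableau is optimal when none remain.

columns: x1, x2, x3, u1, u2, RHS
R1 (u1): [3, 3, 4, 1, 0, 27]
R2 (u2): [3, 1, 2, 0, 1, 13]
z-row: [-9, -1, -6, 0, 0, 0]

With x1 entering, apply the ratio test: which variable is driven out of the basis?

u2

Column x1 entries and ratios — u1: 27/3 = 9; u2: 13/3 = 13/3.
Smallest ratio is 13/3 in the row of u2, so u2 leaves.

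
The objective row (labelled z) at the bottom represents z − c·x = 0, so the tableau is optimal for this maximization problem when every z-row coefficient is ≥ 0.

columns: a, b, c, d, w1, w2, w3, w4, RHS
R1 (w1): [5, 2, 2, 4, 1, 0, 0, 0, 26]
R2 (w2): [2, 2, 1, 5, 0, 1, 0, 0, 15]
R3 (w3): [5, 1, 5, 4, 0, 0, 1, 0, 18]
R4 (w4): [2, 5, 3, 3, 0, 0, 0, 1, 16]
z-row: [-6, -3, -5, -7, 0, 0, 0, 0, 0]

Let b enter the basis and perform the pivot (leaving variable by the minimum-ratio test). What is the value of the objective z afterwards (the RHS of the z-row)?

Ratio test on column b — row 1: 26/2 = 13; row 2: 15/2 = 15/2; row 3: 18/1 = 18; row 4: 16/5 = 16/5. Minimum is 16/5 at row 4 (w4 leaves); pivot element 5.
Pivot on row 4; the z-row RHS becomes 0 − (-3)·(16/5) = 48/5.

48/5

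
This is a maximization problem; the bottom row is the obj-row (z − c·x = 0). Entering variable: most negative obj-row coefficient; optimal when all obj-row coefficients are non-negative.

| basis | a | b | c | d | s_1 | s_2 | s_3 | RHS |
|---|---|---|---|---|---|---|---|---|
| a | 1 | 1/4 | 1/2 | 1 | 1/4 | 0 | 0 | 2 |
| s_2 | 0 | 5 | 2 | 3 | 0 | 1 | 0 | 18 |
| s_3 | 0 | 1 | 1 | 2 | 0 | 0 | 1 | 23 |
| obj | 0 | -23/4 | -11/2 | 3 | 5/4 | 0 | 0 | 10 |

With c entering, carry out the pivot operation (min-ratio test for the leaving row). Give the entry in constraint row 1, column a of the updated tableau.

2

Ratio test on column c — row 1: 2/(1/2) = 4; row 2: 18/2 = 9; row 3: 23/1 = 23. Minimum is 4 at row 1 (a leaves); pivot element 1/2.
Divide row 1 by 1/2; eliminate column c from the other rows.
In the new row 1, the a entry is the old entry divided by the pivot: 1/(1/2) = 2.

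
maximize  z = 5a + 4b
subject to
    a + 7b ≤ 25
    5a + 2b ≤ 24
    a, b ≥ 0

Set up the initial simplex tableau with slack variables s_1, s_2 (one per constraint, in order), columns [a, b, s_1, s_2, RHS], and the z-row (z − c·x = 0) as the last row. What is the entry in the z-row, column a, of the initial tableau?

-5

The z-row carries the negated objective coefficients: the a entry is -5.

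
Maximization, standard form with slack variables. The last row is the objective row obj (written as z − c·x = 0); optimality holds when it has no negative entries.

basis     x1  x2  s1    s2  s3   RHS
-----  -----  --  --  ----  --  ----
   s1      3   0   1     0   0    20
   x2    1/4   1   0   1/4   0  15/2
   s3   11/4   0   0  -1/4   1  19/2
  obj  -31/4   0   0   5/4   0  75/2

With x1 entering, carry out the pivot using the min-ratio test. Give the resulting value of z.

707/11

Ratio test on column x1 — row 1: 20/3 = 20/3; row 2: (15/2)/(1/4) = 30; row 3: (19/2)/(11/4) = 38/11. Minimum is 38/11 at row 3 (s3 leaves); pivot element 11/4.
Pivot on row 3; the obj-row RHS becomes 75/2 − (-31/4)·(38/11) = 707/11.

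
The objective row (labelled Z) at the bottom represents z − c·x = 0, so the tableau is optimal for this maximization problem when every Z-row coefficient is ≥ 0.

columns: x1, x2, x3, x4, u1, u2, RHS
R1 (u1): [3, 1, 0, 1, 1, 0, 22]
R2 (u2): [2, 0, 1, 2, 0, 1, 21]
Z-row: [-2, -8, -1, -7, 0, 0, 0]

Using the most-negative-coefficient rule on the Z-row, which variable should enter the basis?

Negative Z-row entries: x1: -2, x2: -8, x3: -1, x4: -7.
The most negative is -8 in column x2, so x2 enters.

x2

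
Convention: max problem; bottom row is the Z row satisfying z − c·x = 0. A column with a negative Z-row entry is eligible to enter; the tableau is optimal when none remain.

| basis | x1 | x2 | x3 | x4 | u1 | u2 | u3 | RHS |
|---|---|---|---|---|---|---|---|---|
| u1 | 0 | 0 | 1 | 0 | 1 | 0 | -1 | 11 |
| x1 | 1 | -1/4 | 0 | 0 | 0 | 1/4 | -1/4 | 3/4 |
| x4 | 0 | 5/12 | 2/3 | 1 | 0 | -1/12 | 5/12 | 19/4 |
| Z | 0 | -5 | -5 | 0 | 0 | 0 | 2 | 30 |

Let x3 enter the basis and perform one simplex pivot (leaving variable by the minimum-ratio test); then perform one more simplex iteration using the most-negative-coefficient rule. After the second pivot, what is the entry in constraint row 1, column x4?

0

Ratio test on column x3 — row 1: 11/1 = 11; row 2: entry 0 ≤ 0; row 3: (19/4)/(2/3) = 57/8. Minimum is 57/8 at row 3 (x4 leaves); pivot element 2/3.
Divide row 3 by 2/3; eliminate column x3 from the other rows.
Second iteration: most negative Z-row entry is -15/8 in column x2, so x2 enters.
Ratio test on column x2 — row 1: entry -5/8 ≤ 0; row 2: entry -1/4 ≤ 0; row 3: (57/8)/(5/8) = 57/5. Minimum is 57/5 at row 3 (x3 leaves); pivot element 5/8.
Divide row 3 by 5/8; eliminate column x2 from the other rows.
After both pivots, the entry at constraint row 1, column x4 is 0.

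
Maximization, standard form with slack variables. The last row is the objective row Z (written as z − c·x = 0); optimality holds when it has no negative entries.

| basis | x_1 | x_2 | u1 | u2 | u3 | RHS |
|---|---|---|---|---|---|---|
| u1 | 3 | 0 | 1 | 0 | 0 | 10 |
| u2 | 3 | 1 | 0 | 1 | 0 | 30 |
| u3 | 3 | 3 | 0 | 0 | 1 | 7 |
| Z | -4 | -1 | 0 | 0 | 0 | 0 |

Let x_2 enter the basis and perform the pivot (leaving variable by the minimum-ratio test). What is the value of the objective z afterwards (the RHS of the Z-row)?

Ratio test on column x_2 — row 1: entry 0 ≤ 0; row 2: 30/1 = 30; row 3: 7/3 = 7/3. Minimum is 7/3 at row 3 (u3 leaves); pivot element 3.
Pivot on row 3; the Z-row RHS becomes 0 − (-1)·(7/3) = 7/3.

7/3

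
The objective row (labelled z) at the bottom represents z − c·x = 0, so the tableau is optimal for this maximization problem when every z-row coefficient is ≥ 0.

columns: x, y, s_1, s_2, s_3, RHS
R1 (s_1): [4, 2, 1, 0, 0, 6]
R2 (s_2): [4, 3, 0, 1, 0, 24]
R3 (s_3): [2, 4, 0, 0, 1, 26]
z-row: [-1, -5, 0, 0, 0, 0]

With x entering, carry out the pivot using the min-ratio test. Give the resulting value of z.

3/2

Ratio test on column x — row 1: 6/4 = 3/2; row 2: 24/4 = 6; row 3: 26/2 = 13. Minimum is 3/2 at row 1 (s_1 leaves); pivot element 4.
Pivot on row 1; the z-row RHS becomes 0 − (-1)·(3/2) = 3/2.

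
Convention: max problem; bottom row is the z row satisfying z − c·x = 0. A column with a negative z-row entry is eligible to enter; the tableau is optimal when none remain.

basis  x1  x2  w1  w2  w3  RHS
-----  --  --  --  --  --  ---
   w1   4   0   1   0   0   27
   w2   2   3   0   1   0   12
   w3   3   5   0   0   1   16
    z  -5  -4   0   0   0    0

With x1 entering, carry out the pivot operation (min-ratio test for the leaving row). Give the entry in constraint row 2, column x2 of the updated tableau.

-1/3

Ratio test on column x1 — row 1: 27/4 = 27/4; row 2: 12/2 = 6; row 3: 16/3 = 16/3. Minimum is 16/3 at row 3 (w3 leaves); pivot element 3.
Divide row 3 by 3; eliminate column x1 from the other rows.
Row 2 update in column x2: 3 − 2·(5/3) = -1/3.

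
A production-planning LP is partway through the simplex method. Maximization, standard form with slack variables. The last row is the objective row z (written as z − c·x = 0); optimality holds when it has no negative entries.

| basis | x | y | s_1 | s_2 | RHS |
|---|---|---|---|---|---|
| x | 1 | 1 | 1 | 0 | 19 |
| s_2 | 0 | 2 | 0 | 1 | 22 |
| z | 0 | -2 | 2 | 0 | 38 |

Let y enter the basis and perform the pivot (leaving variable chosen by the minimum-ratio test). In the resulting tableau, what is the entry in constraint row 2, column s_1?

0

Ratio test on column y — row 1: 19/1 = 19; row 2: 22/2 = 11. Minimum is 11 at row 2 (s_2 leaves); pivot element 2.
Divide row 2 by 2; eliminate column y from the other rows.
In the new row 2, the s_1 entry is the old entry divided by the pivot: 0/2 = 0.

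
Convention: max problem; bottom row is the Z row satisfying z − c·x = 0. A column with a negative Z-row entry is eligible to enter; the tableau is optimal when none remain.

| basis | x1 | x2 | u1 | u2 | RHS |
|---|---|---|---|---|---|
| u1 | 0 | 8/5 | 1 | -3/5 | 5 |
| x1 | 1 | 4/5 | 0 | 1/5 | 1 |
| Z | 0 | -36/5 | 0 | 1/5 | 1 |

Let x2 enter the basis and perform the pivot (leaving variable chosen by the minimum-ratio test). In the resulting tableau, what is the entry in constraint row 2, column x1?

Ratio test on column x2 — row 1: 5/(8/5) = 25/8; row 2: 1/(4/5) = 5/4. Minimum is 5/4 at row 2 (x1 leaves); pivot element 4/5.
Divide row 2 by 4/5; eliminate column x2 from the other rows.
In the new row 2, the x1 entry is the old entry divided by the pivot: 1/(4/5) = 5/4.

5/4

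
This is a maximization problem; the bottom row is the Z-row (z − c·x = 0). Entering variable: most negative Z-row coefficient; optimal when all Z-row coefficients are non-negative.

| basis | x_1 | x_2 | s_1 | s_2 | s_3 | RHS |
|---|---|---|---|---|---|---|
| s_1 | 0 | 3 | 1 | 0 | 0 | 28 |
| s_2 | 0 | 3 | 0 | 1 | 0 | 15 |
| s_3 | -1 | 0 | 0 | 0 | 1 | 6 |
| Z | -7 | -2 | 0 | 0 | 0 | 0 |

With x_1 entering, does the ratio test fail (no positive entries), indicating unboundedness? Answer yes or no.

yes

Every constraint-row entry in column x_1 is ≤ 0, so increasing x_1 is unbounded.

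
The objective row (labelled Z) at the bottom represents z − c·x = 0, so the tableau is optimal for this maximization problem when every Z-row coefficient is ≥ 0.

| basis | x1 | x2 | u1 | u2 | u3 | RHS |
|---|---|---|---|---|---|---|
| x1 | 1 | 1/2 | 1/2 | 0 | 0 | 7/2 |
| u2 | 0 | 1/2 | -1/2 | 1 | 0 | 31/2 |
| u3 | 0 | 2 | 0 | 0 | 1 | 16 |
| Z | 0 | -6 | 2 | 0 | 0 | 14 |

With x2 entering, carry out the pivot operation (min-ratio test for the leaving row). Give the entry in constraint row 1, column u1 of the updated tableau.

Ratio test on column x2 — row 1: (7/2)/(1/2) = 7; row 2: (31/2)/(1/2) = 31; row 3: 16/2 = 8. Minimum is 7 at row 1 (x1 leaves); pivot element 1/2.
Divide row 1 by 1/2; eliminate column x2 from the other rows.
In the new row 1, the u1 entry is the old entry divided by the pivot: (1/2)/(1/2) = 1.

1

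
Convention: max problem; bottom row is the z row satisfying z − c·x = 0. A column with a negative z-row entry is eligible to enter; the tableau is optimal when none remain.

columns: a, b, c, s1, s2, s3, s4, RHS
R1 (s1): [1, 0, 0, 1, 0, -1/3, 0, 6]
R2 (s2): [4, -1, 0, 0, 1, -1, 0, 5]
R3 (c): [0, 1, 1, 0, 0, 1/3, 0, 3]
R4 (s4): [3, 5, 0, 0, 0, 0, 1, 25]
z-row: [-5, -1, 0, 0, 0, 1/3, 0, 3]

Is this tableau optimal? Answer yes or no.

no

The z-row has a negative entry -5 in column a, so it is not optimal.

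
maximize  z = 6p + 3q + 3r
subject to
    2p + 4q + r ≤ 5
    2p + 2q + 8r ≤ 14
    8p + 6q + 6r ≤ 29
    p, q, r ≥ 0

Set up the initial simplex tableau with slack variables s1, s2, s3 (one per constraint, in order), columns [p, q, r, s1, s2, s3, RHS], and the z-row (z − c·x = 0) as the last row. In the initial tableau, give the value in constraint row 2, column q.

Constraint 2 has coefficient 2 on q.

2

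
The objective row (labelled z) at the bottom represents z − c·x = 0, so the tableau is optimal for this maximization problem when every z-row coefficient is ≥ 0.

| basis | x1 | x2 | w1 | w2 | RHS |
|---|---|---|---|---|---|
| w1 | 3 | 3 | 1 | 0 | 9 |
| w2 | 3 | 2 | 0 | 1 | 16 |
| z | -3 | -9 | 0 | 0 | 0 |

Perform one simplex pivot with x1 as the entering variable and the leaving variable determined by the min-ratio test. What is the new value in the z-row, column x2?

-6

Ratio test on column x1 — row 1: 9/3 = 3; row 2: 16/3 = 16/3. Minimum is 3 at row 1 (w1 leaves); pivot element 3.
Divide row 1 by 3; eliminate column x1 from the other rows.
z-row update in column x2: -9 − (-3)·1 = -6.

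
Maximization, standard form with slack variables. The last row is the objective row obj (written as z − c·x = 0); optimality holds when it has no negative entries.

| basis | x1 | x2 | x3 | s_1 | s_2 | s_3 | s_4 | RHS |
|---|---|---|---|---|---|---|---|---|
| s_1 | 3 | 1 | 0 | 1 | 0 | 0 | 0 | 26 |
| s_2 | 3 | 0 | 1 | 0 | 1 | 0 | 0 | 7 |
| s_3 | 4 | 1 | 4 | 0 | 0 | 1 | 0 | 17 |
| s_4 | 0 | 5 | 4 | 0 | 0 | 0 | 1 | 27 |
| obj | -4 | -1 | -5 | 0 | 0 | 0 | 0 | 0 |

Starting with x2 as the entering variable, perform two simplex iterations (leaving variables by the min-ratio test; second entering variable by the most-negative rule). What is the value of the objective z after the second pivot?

165/8

Ratio test on column x2 — row 1: 26/1 = 26; row 2: entry 0 ≤ 0; row 3: 17/1 = 17; row 4: 27/5 = 27/5. Minimum is 27/5 at row 4 (s_4 leaves); pivot element 5.
Pivot on row 4; the obj-row RHS becomes 0 − (-1)·(27/5) = 27/5.
Next entering variable (most negative obj-row entry -21/5): x3.
Ratio test on column x3 — row 1: entry -4/5 ≤ 0; row 2: 7/1 = 7; row 3: (58/5)/(16/5) = 29/8; row 4: (27/5)/(4/5) = 27/4. Minimum is 29/8 at row 3 (s_3 leaves); pivot element 16/5.
After the second pivot the obj-row RHS is 27/5 − (-21/5)·(29/8) = 165/8.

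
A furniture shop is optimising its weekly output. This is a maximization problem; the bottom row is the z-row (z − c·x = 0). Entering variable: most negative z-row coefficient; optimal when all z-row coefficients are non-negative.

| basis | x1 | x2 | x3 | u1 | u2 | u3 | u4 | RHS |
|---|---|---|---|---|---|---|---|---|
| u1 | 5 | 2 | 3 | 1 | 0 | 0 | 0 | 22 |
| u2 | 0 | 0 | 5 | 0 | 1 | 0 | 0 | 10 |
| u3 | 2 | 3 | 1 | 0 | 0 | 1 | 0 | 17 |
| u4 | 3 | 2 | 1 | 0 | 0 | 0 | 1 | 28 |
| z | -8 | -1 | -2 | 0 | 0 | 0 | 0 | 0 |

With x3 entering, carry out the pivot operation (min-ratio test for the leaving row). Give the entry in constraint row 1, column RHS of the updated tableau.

Ratio test on column x3 — row 1: 22/3 = 22/3; row 2: 10/5 = 2; row 3: 17/1 = 17; row 4: 28/1 = 28. Minimum is 2 at row 2 (u2 leaves); pivot element 5.
Divide row 2 by 5; eliminate column x3 from the other rows.
Row 1 update in column RHS: 22 − 3·2 = 16.

16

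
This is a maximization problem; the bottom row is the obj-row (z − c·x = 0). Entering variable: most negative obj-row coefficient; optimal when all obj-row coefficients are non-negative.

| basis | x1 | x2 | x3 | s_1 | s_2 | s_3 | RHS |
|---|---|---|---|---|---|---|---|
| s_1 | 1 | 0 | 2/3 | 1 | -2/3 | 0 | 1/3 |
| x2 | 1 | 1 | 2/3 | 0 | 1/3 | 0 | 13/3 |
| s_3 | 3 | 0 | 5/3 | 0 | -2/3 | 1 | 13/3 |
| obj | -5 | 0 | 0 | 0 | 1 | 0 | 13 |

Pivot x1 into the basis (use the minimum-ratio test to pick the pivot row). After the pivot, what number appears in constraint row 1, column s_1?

1

Ratio test on column x1 — row 1: (1/3)/1 = 1/3; row 2: (13/3)/1 = 13/3; row 3: (13/3)/3 = 13/9. Minimum is 1/3 at row 1 (s_1 leaves); pivot element 1.
Divide row 1 by 1; eliminate column x1 from the other rows.
In the new row 1, the s_1 entry is the old entry divided by the pivot: 1/1 = 1.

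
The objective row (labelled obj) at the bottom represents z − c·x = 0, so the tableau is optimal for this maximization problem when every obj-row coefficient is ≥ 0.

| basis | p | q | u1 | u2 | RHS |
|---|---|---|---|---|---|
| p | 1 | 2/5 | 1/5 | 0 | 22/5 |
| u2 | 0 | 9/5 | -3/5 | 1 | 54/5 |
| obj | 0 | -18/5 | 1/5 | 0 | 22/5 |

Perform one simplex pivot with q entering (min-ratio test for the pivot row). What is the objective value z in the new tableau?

Ratio test on column q — row 1: (22/5)/(2/5) = 11; row 2: (54/5)/(9/5) = 6. Minimum is 6 at row 2 (u2 leaves); pivot element 9/5.
Pivot on row 2; the obj-row RHS becomes 22/5 − (-18/5)·6 = 26.

26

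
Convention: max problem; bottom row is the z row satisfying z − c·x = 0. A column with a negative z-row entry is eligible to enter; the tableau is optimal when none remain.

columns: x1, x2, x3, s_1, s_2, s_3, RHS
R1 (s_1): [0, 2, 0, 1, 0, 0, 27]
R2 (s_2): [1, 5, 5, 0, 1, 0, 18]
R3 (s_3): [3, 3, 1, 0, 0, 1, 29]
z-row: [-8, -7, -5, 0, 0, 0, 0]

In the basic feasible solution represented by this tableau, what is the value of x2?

x2 is not in the basis, so in the current basic feasible solution x2 = 0.

0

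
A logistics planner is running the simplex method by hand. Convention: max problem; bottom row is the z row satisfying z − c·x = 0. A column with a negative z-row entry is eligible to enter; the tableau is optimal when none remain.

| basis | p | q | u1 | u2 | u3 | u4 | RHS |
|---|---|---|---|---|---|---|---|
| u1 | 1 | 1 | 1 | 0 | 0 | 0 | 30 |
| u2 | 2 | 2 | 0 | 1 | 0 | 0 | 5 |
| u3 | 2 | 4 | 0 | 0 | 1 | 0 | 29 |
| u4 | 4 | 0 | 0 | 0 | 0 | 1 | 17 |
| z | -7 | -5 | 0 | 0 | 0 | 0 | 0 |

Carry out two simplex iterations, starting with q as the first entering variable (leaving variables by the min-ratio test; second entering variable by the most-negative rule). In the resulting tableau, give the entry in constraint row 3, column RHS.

24

Ratio test on column q — row 1: 30/1 = 30; row 2: 5/2 = 5/2; row 3: 29/4 = 29/4; row 4: entry 0 ≤ 0. Minimum is 5/2 at row 2 (u2 leaves); pivot element 2.
Divide row 2 by 2; eliminate column q from the other rows.
Second iteration: most negative z-row entry is -2 in column p, so p enters.
Ratio test on column p — row 1: entry 0 ≤ 0; row 2: (5/2)/1 = 5/2; row 3: entry -2 ≤ 0; row 4: 17/4 = 17/4. Minimum is 5/2 at row 2 (q leaves); pivot element 1.
Divide row 2 by 1; eliminate column p from the other rows.
After both pivots, the entry at constraint row 3, column RHS is 24.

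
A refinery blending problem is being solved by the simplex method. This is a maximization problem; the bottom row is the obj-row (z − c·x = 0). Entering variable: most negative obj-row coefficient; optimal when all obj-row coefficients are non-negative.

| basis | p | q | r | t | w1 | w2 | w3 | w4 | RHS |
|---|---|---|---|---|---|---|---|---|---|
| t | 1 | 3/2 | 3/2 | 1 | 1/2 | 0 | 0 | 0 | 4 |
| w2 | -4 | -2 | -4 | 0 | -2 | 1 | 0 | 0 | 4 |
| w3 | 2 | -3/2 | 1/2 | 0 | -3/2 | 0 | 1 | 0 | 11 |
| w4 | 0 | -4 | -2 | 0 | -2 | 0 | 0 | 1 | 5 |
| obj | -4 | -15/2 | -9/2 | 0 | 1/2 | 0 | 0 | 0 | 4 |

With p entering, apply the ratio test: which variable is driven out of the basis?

Column p entries and ratios — t: 4/1 = 4; w2: -4 ≤ 0, skip; w3: 11/2 = 11/2; w4: 0 ≤ 0, skip.
Smallest ratio is 4 in the row of t, so t leaves.

t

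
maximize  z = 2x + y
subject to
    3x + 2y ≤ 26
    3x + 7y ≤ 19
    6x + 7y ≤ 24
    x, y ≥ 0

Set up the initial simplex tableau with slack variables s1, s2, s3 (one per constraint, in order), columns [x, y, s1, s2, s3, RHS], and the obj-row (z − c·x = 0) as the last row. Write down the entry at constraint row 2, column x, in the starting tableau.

3

Constraint 2 has coefficient 3 on x.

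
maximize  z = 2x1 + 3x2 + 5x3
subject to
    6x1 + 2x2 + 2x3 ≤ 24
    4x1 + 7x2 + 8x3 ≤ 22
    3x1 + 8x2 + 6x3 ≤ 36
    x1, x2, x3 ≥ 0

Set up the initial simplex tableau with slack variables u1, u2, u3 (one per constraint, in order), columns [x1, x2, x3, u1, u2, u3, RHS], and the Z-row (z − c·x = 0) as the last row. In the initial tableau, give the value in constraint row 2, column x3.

Constraint 2 has coefficient 8 on x3.

8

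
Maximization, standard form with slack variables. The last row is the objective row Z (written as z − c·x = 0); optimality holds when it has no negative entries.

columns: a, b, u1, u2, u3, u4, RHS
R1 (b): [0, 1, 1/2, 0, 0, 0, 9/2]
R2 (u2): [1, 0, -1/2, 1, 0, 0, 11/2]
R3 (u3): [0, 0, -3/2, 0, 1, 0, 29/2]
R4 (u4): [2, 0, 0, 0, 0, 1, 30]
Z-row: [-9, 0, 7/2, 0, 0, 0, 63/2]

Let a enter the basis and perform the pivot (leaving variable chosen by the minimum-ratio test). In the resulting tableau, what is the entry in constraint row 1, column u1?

Ratio test on column a — row 1: entry 0 ≤ 0; row 2: (11/2)/1 = 11/2; row 3: entry 0 ≤ 0; row 4: 30/2 = 15. Minimum is 11/2 at row 2 (u2 leaves); pivot element 1.
Divide row 2 by 1; eliminate column a from the other rows.
Row 1 update in column u1: 1/2 − 0·(-1/2) = 1/2.

1/2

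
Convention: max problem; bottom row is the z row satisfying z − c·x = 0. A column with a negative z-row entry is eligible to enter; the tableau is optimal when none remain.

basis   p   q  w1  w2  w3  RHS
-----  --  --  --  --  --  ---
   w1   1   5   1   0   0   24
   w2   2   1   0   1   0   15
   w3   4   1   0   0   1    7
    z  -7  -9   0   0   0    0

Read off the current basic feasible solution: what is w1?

24

w1 is basic (row 1); its value is the RHS of that row, 24.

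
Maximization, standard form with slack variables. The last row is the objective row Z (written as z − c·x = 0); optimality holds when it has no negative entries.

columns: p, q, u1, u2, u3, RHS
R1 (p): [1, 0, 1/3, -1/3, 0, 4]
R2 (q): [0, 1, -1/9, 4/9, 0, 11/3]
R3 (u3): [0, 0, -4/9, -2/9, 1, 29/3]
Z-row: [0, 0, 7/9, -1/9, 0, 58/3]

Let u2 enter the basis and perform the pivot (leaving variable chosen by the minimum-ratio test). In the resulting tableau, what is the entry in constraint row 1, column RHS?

27/4

Ratio test on column u2 — row 1: entry -1/3 ≤ 0; row 2: (11/3)/(4/9) = 33/4; row 3: entry -2/9 ≤ 0. Minimum is 33/4 at row 2 (q leaves); pivot element 4/9.
Divide row 2 by 4/9; eliminate column u2 from the other rows.
Row 1 update in column RHS: 4 − (-1/3)·(33/4) = 27/4.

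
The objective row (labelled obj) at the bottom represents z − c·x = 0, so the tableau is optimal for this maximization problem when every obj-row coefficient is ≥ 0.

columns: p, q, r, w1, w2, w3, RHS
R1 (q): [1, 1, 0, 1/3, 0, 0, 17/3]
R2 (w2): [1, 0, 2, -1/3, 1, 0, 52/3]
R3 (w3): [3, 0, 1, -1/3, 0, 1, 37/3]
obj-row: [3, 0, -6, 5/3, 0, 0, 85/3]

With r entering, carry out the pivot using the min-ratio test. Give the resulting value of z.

241/3

Ratio test on column r — row 1: entry 0 ≤ 0; row 2: (52/3)/2 = 26/3; row 3: (37/3)/1 = 37/3. Minimum is 26/3 at row 2 (w2 leaves); pivot element 2.
Pivot on row 2; the obj-row RHS becomes 85/3 − (-6)·(26/3) = 241/3.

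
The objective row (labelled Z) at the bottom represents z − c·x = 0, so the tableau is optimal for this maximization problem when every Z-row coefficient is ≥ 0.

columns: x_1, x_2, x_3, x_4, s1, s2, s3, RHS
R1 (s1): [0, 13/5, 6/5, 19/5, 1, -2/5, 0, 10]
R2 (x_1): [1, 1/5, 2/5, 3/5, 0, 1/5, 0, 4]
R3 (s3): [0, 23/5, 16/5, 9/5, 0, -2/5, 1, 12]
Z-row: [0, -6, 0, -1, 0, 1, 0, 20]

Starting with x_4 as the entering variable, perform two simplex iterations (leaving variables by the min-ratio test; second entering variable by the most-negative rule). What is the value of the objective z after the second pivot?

Ratio test on column x_4 — row 1: 10/(19/5) = 50/19; row 2: 4/(3/5) = 20/3; row 3: 12/(9/5) = 20/3. Minimum is 50/19 at row 1 (s1 leaves); pivot element 19/5.
Pivot on row 1; the Z-row RHS becomes 20 − (-1)·(50/19) = 430/19.
Next entering variable (most negative Z-row entry -101/19): x_2.
Ratio test on column x_2 — row 1: (50/19)/(13/19) = 50/13; row 2: entry -4/19 ≤ 0; row 3: (138/19)/(64/19) = 69/32. Minimum is 69/32 at row 3 (s3 leaves); pivot element 64/19.
After the second pivot the Z-row RHS is 430/19 − (-101/19)·(69/32) = 1091/32.

1091/32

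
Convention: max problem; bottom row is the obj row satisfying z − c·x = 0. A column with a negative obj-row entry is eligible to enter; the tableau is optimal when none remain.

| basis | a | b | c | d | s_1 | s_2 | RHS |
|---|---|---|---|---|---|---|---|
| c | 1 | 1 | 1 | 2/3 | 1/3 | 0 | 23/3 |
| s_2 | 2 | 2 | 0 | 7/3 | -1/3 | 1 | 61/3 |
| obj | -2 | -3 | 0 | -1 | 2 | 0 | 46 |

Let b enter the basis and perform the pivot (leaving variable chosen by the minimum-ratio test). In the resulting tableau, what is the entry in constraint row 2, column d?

1

Ratio test on column b — row 1: (23/3)/1 = 23/3; row 2: (61/3)/2 = 61/6. Minimum is 23/3 at row 1 (c leaves); pivot element 1.
Divide row 1 by 1; eliminate column b from the other rows.
Row 2 update in column d: 7/3 − 2·(2/3) = 1.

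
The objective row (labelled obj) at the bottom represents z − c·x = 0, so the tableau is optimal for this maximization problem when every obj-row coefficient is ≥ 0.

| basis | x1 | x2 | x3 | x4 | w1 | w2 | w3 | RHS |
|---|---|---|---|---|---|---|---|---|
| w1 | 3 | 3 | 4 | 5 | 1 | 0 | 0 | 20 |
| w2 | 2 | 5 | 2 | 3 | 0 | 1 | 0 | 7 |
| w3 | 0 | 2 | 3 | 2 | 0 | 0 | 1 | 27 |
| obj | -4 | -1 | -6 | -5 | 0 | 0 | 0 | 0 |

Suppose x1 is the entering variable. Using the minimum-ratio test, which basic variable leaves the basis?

Column x1 entries and ratios — w1: 20/3 = 20/3; w2: 7/2 = 7/2; w3: 0 ≤ 0, skip.
Smallest ratio is 7/2 in the row of w2, so w2 leaves.

w2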